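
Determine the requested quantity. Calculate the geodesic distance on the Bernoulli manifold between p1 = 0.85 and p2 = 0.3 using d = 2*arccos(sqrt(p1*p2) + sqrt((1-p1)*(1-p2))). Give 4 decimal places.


Geodesic distance on Bernoulli manifold:
d(p1,p2) = 2*arccos(sqrt(p1*p2) + sqrt((1-p1)*(1-p2))).
sqrt(p1*p2) = sqrt(0.85*0.3) = 0.504975.
sqrt((1-p1)*(1-p2)) = sqrt(0.15*0.7) = 0.324037.
arg = 0.504975 + 0.324037 = 0.829012.
d = 2*arccos(0.829012) = 1.1869

1.1869


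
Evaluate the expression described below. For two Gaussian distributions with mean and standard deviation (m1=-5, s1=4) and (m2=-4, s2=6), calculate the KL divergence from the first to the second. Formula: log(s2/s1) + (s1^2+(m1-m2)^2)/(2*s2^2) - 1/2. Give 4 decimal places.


KL divergence between normal distributions:
KL = log(s2/s1) + (s1^2 + (m1-m2)^2)/(2*s2^2) - 1/2.
log(6/4) = 0.405465.
(4^2 + (-5--4)^2)/(2*6^2) = (16 + 1)/72 = 0.236111.
KL = 0.405465 + 0.236111 - 0.5 = 0.1416

0.1416


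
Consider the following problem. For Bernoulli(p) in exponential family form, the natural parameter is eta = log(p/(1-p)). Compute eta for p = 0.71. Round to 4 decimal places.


Natural parameter for Bernoulli: eta = log(p/(1-p)).
p = 0.71, 1-p = 0.29.
p/(1-p) = 2.448276.
eta = log(2.448276) = 0.8954

0.8954


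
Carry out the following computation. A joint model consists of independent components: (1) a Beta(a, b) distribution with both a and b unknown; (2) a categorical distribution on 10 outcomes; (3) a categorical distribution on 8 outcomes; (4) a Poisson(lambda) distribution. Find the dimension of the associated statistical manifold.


The dimension of a statistical manifold equals the number of free
(independent) real parameters of the model. For a product of independent
blocks the parameter counts add.
- Beta (a, b): 2.
- categorical on 10 outcomes (probabilities sum to 1): 10-1 = 9.
- categorical on 8 outcomes (probabilities sum to 1): 8-1 = 7.
- Poisson (lambda): 1.
Total = 2 + 9 + 7 + 1 = 19.
Dimension = 19

19


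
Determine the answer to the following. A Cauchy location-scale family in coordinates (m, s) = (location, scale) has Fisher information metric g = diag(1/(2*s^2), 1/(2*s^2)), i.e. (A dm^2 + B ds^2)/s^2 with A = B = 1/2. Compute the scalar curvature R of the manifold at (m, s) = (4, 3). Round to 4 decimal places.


The metric has the form g = (A dm^2 + B ds^2)/s^2 with A = 1/2, B = 1/2.
Substitute u = sqrt(A/B)*m: g = B*(du^2 + ds^2)/s^2, i.e. B times the
Poincare upper half-plane metric, which has constant Gaussian curvature -1.
Scaling a 2D metric by a constant c divides the Gaussian curvature by c,
so K = -1/B = -1/(1/2) = -2.0000 everywhere (the point (m, s) = (4, 3) is irrelevant:
the curvature is constant).
Scalar curvature in dimension 2: R = 2K = -2/(1/2) = -4.0000.

-4.0000


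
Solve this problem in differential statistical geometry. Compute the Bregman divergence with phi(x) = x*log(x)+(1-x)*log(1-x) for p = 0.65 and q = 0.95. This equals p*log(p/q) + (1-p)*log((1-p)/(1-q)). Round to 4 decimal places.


Bregman divergence with negative entropy generator:
D = p*log(p/q) + (1-p)*log((1-p)/(1-q)).
p = 0.65, q = 0.95.
p*log(p/q) = 0.65*log(0.65/0.95) = -0.246668.
(1-p)*log((1-p)/(1-q)) = 0.35*log(0.35/0.05) = 0.681069.
D = -0.246668 + 0.681069 = 0.4344

0.4344


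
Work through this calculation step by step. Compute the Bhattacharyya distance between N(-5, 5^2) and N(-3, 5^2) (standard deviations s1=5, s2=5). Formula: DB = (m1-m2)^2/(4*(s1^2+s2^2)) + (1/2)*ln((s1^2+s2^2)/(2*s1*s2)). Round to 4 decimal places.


Bhattacharyya distance between two Gaussians:
DB = (m1-m2)^2/(4*(s1^2+s2^2)) + (1/2)*ln((s1^2+s2^2)/(2*s1*s2)).
(m1-m2)^2 = (-2)^2 = 4.
s1^2+s2^2 = 25 + 25 = 50.
term1 = 4/200 = 0.02.
term2 = 0.5*ln(50/50.0) = 0.0.
DB = 0.02 + 0.0 = 0.0200

0.0200


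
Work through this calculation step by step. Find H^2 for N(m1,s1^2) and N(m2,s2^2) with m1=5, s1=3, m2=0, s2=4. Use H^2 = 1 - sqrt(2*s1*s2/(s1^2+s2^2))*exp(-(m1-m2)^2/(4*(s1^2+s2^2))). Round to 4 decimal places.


Squared Hellinger distance for Gaussians:
H^2 = 1 - sqrt(2*s1*s2/(s1^2+s2^2)) * exp(-(m1-m2)^2/(4*(s1^2+s2^2))).
s1^2 = 9, s2^2 = 16, s1^2+s2^2 = 25.
sqrt(2*3*4/(25)) = 0.979796.
(m1-m2)^2 = (5)^2 = 25.
exp(-25/(4*25)) = exp(-0.25) = 0.778801.
H^2 = 1 - 0.979796*0.778801 = 0.2369

0.2369


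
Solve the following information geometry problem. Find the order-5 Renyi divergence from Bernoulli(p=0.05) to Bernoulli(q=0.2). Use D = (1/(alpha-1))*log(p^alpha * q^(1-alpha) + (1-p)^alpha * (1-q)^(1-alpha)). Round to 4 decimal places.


Renyi divergence of order alpha between Bernoulli distributions:
D = (1/(alpha-1))*log(p^alpha * q^(1-alpha) + (1-p)^alpha * (1-q)^(1-alpha)).
alpha = 5, p = 0.05, q = 0.2.
p^alpha * q^(1-alpha) = 0.05^5 * 0.2^-4 = 0.000195.
(1-p)^alpha * (1-q)^(1-alpha) = 0.95^5 * 0.8^-4 = 1.889114.
sum = 0.000195 + 1.889114 = 1.889309.
D = (1/4)*log(1.889309) = 0.1591

0.1591


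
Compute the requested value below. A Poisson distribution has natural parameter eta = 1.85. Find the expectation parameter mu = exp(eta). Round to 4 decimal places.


Expectation parameter for Poisson exponential family:
mu = exp(eta).
eta = 1.85.
mu = exp(1.85) = 6.3598

6.3598


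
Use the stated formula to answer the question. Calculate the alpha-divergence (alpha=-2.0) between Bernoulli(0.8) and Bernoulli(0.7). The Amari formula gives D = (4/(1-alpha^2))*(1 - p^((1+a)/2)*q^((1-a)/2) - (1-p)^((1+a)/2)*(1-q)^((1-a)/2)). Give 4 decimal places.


Amari alpha-divergence:
D = (4/(1-alpha^2))*(1 - p^((1+a)/2)*q^((1-a)/2) - (1-p)^((1+a)/2)*(1-q)^((1-a)/2)).
alpha = -2.0, p = 0.8, q = 0.7.
e1 = (1+alpha)/2 = -0.5, e2 = (1-alpha)/2 = 1.5.
t1 = p^e1 * q^e2 = 0.8^-0.5 * 0.7^1.5 = 0.65479.
t2 = (1-p)^e1 * (1-q)^e2 = 0.2^-0.5 * 0.3^1.5 = 0.367423.
4/(1-alpha^2) = -1.333333.
D = -1.333333*(1 - 0.65479 - 0.367423) = 0.0296

0.0296


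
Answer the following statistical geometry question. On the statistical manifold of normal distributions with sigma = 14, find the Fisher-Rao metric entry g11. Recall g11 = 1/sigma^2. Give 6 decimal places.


For the 2-parameter normal family, the Fisher metric has:
  g11 = 1/sigma^2, g22 = 2/sigma^2.
sigma = 14, sigma^2 = 196.
g11 = 0.005102

0.005102


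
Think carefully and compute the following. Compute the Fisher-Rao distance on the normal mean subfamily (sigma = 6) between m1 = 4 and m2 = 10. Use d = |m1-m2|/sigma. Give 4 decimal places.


On the fixed-variance normal subfamily, geodesic distance = |m1-m2|/sigma.
|4 - 10| = 6.
sigma = 6.
d = 6/6 = 1.0000

1.0000


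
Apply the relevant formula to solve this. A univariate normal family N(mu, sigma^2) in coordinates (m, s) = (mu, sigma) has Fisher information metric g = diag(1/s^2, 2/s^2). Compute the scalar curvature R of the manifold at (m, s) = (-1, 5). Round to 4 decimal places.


The metric has the form g = (A dm^2 + B ds^2)/s^2 with A = 1, B = 2.
Substitute u = sqrt(A/B)*m: g = B*(du^2 + ds^2)/s^2, i.e. B times the
Poincare upper half-plane metric, which has constant Gaussian curvature -1.
Scaling a 2D metric by a constant c divides the Gaussian curvature by c,
so K = -1/B = -1/(2) = -0.5000 everywhere (the point (m, s) = (-1, 5) is irrelevant:
the curvature is constant).
Scalar curvature in dimension 2: R = 2K = -2/(2) = -1.0000.

-1.0000


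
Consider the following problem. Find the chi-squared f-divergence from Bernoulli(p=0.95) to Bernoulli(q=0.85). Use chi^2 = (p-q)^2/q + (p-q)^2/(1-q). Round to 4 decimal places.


Chi-squared divergence between Bernoulli distributions:
chi^2 = (p-q)^2/q + (p-q)^2/(1-q).
p = 0.95, q = 0.85, p-q = 0.1.
(p-q)^2 = 0.01.
term1 = 0.01/0.85 = 0.011765.
term2 = 0.01/0.15 = 0.066667.
chi^2 = 0.011765 + 0.066667 = 0.0784

0.0784


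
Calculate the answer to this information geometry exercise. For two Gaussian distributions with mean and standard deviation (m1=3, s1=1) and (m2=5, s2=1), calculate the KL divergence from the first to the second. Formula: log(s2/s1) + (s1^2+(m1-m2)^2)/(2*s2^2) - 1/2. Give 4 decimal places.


KL divergence between normal distributions:
KL = log(s2/s1) + (s1^2 + (m1-m2)^2)/(2*s2^2) - 1/2.
log(1/1) = 0.0.
(1^2 + (3-5)^2)/(2*1^2) = (1 + 4)/2 = 2.5.
KL = 0.0 + 2.5 - 0.5 = 2.0000

2.0000


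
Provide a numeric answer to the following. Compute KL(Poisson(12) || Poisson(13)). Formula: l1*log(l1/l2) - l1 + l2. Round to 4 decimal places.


KL divergence for Poisson:
KL = l1*log(l1/l2) - l1 + l2.
l1 = 12, l2 = 13.
log(12/13) = -0.080043.
l1*log(l1/l2) = 12 * -0.080043 = -0.960512.
KL = -0.960512 - 12 + 13 = 0.0395

0.0395


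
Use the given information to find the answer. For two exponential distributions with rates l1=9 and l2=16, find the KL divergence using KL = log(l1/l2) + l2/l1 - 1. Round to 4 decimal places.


KL divergence for exponential family:
KL = log(l1/l2) + l2/l1 - 1.
log(9/16) = -0.575364.
16/9 = 1.777778.
KL = -0.575364 + 1.777778 - 1 = 0.2024

0.2024


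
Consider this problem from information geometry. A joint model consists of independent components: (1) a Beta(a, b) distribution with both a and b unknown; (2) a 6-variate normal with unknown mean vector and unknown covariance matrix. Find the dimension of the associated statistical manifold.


The dimension of a statistical manifold equals the number of free
(independent) real parameters of the model. For a product of independent
blocks the parameter counts add.
- Beta (a, b): 2.
- 6-variate normal: 6 (mean) + 6*7/2 = 21 (symmetric covariance) = 27.
Total = 2 + 27 = 29.
Dimension = 29

29


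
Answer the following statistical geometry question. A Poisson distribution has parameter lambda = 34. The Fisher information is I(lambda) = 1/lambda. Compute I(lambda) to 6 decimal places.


Fisher information for Poisson: I(lambda) = 1/lambda.
lambda = 34.
I(lambda) = 1/34 = 0.029412

0.029412


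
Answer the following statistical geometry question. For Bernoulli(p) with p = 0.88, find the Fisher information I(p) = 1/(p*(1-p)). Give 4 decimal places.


For Bernoulli(p), Fisher information is I(p) = 1/(p*(1-p)).
p = 0.88, 1-p = 0.12.
p*(1-p) = 0.1056.
I(p) = 1/0.1056 = 9.4697

9.4697


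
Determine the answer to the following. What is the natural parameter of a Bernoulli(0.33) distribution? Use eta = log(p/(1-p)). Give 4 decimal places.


Natural parameter for Bernoulli: eta = log(p/(1-p)).
p = 0.33, 1-p = 0.67.
p/(1-p) = 0.492537.
eta = log(0.492537) = -0.7082

-0.7082


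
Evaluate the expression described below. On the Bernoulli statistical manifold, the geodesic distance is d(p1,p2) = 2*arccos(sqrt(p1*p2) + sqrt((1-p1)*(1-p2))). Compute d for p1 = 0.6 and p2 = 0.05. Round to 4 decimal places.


Geodesic distance on Bernoulli manifold:
d(p1,p2) = 2*arccos(sqrt(p1*p2) + sqrt((1-p1)*(1-p2))).
sqrt(p1*p2) = sqrt(0.6*0.05) = 0.173205.
sqrt((1-p1)*(1-p2)) = sqrt(0.4*0.95) = 0.616441.
arg = 0.173205 + 0.616441 = 0.789646.
d = 2*arccos(0.789646) = 1.3211

1.3211


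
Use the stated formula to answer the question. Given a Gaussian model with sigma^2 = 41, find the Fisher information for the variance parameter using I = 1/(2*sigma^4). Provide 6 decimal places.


Fisher information for variance: I(sigma^2) = 1/(2*sigma^4).
sigma^2 = 41, so sigma^4 = 1681.
I = 1/(2*1681) = 1/3362 = 0.000297

0.000297


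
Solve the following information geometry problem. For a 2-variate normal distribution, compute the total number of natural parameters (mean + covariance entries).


Exponential family dimension calculation:
For 2-dim MVN: mean has 2 params, covariance has 2*3/2 = 3 unique entries.
Total dim = 2 + 3 = 5.

5


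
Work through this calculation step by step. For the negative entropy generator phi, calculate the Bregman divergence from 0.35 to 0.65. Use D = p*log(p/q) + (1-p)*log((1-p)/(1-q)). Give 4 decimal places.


Bregman divergence with negative entropy generator:
D = p*log(p/q) + (1-p)*log((1-p)/(1-q)).
p = 0.35, q = 0.65.
p*log(p/q) = 0.35*log(0.35/0.65) = -0.216664.
(1-p)*log((1-p)/(1-q)) = 0.65*log(0.65/0.35) = 0.402375.
D = -0.216664 + 0.402375 = 0.1857

0.1857


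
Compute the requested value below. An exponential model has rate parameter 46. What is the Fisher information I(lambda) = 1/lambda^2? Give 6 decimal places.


Fisher information for exponential: I(lambda) = 1/lambda^2.
lambda = 46, lambda^2 = 2116.
I = 1/2116 = 0.000473

0.000473


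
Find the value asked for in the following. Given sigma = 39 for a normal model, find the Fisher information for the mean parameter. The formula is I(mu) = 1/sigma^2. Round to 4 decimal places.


The Fisher information for the mean of a normal distribution is I(mu) = 1/sigma^2.
sigma = 39, so sigma^2 = 1521.
I(mu) = 1/1521 = 0.0007

0.0007


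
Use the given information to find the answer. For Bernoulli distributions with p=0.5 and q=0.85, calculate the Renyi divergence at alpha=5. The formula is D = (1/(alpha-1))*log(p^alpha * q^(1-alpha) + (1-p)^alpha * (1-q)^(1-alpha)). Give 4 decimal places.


Renyi divergence of order alpha between Bernoulli distributions:
D = (1/(alpha-1))*log(p^alpha * q^(1-alpha) + (1-p)^alpha * (1-q)^(1-alpha)).
alpha = 5, p = 0.5, q = 0.85.
p^alpha * q^(1-alpha) = 0.5^5 * 0.85^-4 = 0.059865.
(1-p)^alpha * (1-q)^(1-alpha) = 0.5^5 * 0.15^-4 = 61.728395.
sum = 0.059865 + 61.728395 = 61.78826.
D = (1/4)*log(61.78826) = 1.0309

1.0309


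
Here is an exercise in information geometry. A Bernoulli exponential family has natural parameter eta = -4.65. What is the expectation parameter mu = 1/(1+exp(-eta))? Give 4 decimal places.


Dual coordinate (expectation parameter) for Bernoulli:
mu = 1/(1+exp(-eta)).
eta = -4.65.
exp(-eta) = exp(4.65) = 104.584986.
mu = 1/(1+104.584986) = 0.0095

0.0095


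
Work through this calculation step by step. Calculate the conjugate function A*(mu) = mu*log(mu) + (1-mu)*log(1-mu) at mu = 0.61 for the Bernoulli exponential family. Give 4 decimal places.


Legendre transform for Bernoulli:
A*(mu) = mu*log(mu) + (1-mu)*log(1-mu).
mu = 0.61, 1-mu = 0.39.
mu*log(mu) = 0.61*log(0.61) = -0.301521.
(1-mu)*log(1-mu) = 0.39*log(0.39) = -0.367227.
A* = -0.301521 + -0.367227 = -0.6687

-0.6687


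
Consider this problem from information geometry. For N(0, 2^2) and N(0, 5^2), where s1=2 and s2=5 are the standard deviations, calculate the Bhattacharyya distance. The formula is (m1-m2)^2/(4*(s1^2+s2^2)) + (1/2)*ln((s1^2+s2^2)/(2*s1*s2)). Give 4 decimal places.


Bhattacharyya distance between two Gaussians:
DB = (m1-m2)^2/(4*(s1^2+s2^2)) + (1/2)*ln((s1^2+s2^2)/(2*s1*s2)).
(m1-m2)^2 = (0)^2 = 0.
s1^2+s2^2 = 4 + 25 = 29.
term1 = 0/116 = 0.0.
term2 = 0.5*ln(29/20.0) = 0.185782.
DB = 0.0 + 0.185782 = 0.1858

0.1858


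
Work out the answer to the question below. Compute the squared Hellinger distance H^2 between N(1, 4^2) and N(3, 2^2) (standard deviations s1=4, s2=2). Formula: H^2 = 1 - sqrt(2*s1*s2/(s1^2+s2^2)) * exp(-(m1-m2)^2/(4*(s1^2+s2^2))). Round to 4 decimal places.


Squared Hellinger distance for Gaussians:
H^2 = 1 - sqrt(2*s1*s2/(s1^2+s2^2)) * exp(-(m1-m2)^2/(4*(s1^2+s2^2))).
s1^2 = 16, s2^2 = 4, s1^2+s2^2 = 20.
sqrt(2*4*2/(20)) = 0.894427.
(m1-m2)^2 = (-2)^2 = 4.
exp(-4/(4*20)) = exp(-0.05) = 0.951229.
H^2 = 1 - 0.894427*0.951229 = 0.1492

0.1492


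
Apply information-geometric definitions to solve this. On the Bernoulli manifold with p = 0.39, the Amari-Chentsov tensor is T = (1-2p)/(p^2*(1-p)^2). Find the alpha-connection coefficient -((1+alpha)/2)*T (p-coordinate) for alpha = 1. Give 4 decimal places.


Skewness (Amari-Chentsov) tensor: T = (1-2p)/(p^2*(1-p)^2).
p = 0.39, 1-2p = 0.22, p^2 = 0.1521, (1-p)^2 = 0.3721.
T = 0.22/(0.1521 * 0.3721) = 3.887172.
In the p-coordinate, Gamma^(alpha) = Gamma^(0) - (alpha/2)*T with Gamma^(0) = (1/2)*g'(p) = -T/2,
so Gamma^(alpha) = -((1+alpha)/2)*T.
alpha = 1, -(1+alpha)/2 = -1.0.
Gamma = -1.0 * 3.887172 = -3.8872

-3.8872


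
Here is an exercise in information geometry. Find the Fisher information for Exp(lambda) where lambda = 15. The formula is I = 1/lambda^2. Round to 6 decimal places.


Fisher information for exponential: I(lambda) = 1/lambda^2.
lambda = 15, lambda^2 = 225.
I = 1/225 = 0.004444

0.004444


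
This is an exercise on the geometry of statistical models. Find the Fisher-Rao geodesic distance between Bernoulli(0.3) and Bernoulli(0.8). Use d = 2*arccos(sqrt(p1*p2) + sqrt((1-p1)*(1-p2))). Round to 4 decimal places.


Geodesic distance on Bernoulli manifold:
d(p1,p2) = 2*arccos(sqrt(p1*p2) + sqrt((1-p1)*(1-p2))).
sqrt(p1*p2) = sqrt(0.3*0.8) = 0.489898.
sqrt((1-p1)*(1-p2)) = sqrt(0.7*0.2) = 0.374166.
arg = 0.489898 + 0.374166 = 0.864064.
d = 2*arccos(0.864064) = 1.0550

1.0550


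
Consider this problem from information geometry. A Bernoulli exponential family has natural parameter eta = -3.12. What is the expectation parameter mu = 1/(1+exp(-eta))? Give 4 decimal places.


Dual coordinate (expectation parameter) for Bernoulli:
mu = 1/(1+exp(-eta)).
eta = -3.12.
exp(-eta) = exp(3.12) = 22.64638.
mu = 1/(1+22.64638) = 0.0423

0.0423


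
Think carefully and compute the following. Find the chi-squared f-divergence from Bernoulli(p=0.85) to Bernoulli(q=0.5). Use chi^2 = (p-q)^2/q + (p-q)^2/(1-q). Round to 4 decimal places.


Chi-squared divergence between Bernoulli distributions:
chi^2 = (p-q)^2/q + (p-q)^2/(1-q).
p = 0.85, q = 0.5, p-q = 0.35.
(p-q)^2 = 0.1225.
term1 = 0.1225/0.5 = 0.245.
term2 = 0.1225/0.5 = 0.245.
chi^2 = 0.245 + 0.245 = 0.4900

0.4900


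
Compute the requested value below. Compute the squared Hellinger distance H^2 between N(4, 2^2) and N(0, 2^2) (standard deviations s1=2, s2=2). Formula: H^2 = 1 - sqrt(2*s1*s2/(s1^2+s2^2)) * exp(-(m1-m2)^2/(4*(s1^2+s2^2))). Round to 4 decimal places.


Squared Hellinger distance for Gaussians:
H^2 = 1 - sqrt(2*s1*s2/(s1^2+s2^2)) * exp(-(m1-m2)^2/(4*(s1^2+s2^2))).
s1^2 = 4, s2^2 = 4, s1^2+s2^2 = 8.
sqrt(2*2*2/(8)) = 1.0.
(m1-m2)^2 = (4)^2 = 16.
exp(-16/(4*8)) = exp(-0.5) = 0.606531.
H^2 = 1 - 1.0*0.606531 = 0.3935

0.3935


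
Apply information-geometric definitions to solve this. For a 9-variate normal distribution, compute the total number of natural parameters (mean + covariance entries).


Exponential family dimension calculation:
For 9-dim MVN: mean has 9 params, covariance has 9*10/2 = 45 unique entries.
Total dim = 9 + 45 = 54.

54


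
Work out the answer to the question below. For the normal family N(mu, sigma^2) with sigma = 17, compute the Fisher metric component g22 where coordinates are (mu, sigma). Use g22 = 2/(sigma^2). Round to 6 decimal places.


For the 2-parameter normal family, the Fisher metric has:
  g11 = 1/sigma^2, g22 = 2/sigma^2.
sigma = 17, sigma^2 = 289.
g22 = 0.006920

0.006920


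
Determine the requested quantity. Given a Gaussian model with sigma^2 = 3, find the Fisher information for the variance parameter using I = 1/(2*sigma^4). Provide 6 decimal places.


Fisher information for variance: I(sigma^2) = 1/(2*sigma^4).
sigma^2 = 3, so sigma^4 = 9.
I = 1/(2*9) = 1/18 = 0.055556

0.055556


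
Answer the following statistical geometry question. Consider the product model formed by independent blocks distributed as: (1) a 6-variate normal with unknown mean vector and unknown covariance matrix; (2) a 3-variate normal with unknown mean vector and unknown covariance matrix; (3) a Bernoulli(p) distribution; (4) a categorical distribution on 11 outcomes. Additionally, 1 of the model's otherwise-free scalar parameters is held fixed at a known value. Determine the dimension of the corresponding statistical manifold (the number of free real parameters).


The dimension of a statistical manifold equals the number of free
(independent) real parameters of the model. For a product of independent
blocks the parameter counts add.
- 6-variate normal: 6 (mean) + 6*7/2 = 21 (symmetric covariance) = 27.
- 3-variate normal: 3 (mean) + 3*4/2 = 6 (symmetric covariance) = 9.
- Bernoulli (p): 1.
- categorical on 11 outcomes (probabilities sum to 1): 11-1 = 10.
Total = 27 + 9 + 1 + 10 = 47.
1 parameter(s) fixed at known values: 47 - 1 = 46.
Dimension = 46

46


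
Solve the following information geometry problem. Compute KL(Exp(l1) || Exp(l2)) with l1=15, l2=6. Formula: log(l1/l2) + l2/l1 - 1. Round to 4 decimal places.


KL divergence for exponential family:
KL = log(l1/l2) + l2/l1 - 1.
log(15/6) = 0.916291.
6/15 = 0.4.
KL = 0.916291 + 0.4 - 1 = 0.3163

0.3163


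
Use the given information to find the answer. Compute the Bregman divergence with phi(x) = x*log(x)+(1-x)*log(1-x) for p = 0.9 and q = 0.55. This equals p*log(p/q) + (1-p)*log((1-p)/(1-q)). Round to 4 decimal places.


Bregman divergence with negative entropy generator:
D = p*log(p/q) + (1-p)*log((1-p)/(1-q)).
p = 0.9, q = 0.55.
p*log(p/q) = 0.9*log(0.9/0.55) = 0.443229.
(1-p)*log((1-p)/(1-q)) = 0.1*log(0.1/0.45) = -0.150408.
D = 0.443229 + -0.150408 = 0.2928

0.2928


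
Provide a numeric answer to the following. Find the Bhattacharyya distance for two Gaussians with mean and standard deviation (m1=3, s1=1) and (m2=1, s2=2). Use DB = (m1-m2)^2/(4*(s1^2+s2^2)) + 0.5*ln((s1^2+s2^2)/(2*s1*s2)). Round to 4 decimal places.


Bhattacharyya distance between two Gaussians:
DB = (m1-m2)^2/(4*(s1^2+s2^2)) + (1/2)*ln((s1^2+s2^2)/(2*s1*s2)).
(m1-m2)^2 = (2)^2 = 4.
s1^2+s2^2 = 1 + 4 = 5.
term1 = 4/20 = 0.2.
term2 = 0.5*ln(5/4.0) = 0.111572.
DB = 0.2 + 0.111572 = 0.3116

0.3116


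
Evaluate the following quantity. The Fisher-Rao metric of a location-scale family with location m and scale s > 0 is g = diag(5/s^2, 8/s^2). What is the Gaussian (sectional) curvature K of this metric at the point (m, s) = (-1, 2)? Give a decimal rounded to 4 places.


The metric has the form g = (A dm^2 + B ds^2)/s^2 with A = 5, B = 8.
Substitute u = sqrt(A/B)*m: g = B*(du^2 + ds^2)/s^2, i.e. B times the
Poincare upper half-plane metric, which has constant Gaussian curvature -1.
Scaling a 2D metric by a constant c divides the Gaussian curvature by c,
so K = -1/B = -1/(8) = -0.1250 everywhere (the point (m, s) = (-1, 2) is irrelevant:
the curvature is constant).
The requested Gaussian curvature is K = -0.1250.

-0.1250


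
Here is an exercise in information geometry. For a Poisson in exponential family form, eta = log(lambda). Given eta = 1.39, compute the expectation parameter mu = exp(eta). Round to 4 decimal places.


Expectation parameter for Poisson exponential family:
mu = exp(eta).
eta = 1.39.
mu = exp(1.39) = 4.0149

4.0149


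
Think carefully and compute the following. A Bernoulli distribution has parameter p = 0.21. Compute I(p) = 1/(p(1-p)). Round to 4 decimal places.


For Bernoulli(p), Fisher information is I(p) = 1/(p*(1-p)).
p = 0.21, 1-p = 0.79.
p*(1-p) = 0.1659.
I(p) = 1/0.1659 = 6.0277

6.0277


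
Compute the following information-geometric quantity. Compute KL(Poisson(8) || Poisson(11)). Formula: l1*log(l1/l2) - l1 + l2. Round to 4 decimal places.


KL divergence for Poisson:
KL = l1*log(l1/l2) - l1 + l2.
l1 = 8, l2 = 11.
log(8/11) = -0.318454.
l1*log(l1/l2) = 8 * -0.318454 = -2.54763.
KL = -2.54763 - 8 + 11 = 0.4524

0.4524


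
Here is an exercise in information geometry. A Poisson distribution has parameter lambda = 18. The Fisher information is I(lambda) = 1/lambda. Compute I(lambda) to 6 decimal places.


Fisher information for Poisson: I(lambda) = 1/lambda.
lambda = 18.
I(lambda) = 1/18 = 0.055556

0.055556


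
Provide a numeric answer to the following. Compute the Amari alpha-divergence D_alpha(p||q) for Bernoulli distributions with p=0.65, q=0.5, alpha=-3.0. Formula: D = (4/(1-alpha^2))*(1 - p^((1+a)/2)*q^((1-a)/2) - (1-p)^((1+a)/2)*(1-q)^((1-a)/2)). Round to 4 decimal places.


Amari alpha-divergence:
D = (4/(1-alpha^2))*(1 - p^((1+a)/2)*q^((1-a)/2) - (1-p)^((1+a)/2)*(1-q)^((1-a)/2)).
alpha = -3.0, p = 0.65, q = 0.5.
e1 = (1+alpha)/2 = -1.0, e2 = (1-alpha)/2 = 2.0.
t1 = p^e1 * q^e2 = 0.65^-1.0 * 0.5^2.0 = 0.384615.
t2 = (1-p)^e1 * (1-q)^e2 = 0.35^-1.0 * 0.5^2.0 = 0.714286.
4/(1-alpha^2) = -0.5.
D = -0.5*(1 - 0.384615 - 0.714286) = 0.0495

0.0495


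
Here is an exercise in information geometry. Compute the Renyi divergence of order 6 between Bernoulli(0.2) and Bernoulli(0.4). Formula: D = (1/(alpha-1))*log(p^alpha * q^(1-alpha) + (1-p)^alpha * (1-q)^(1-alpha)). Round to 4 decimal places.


Renyi divergence of order alpha between Bernoulli distributions:
D = (1/(alpha-1))*log(p^alpha * q^(1-alpha) + (1-p)^alpha * (1-q)^(1-alpha)).
alpha = 6, p = 0.2, q = 0.4.
p^alpha * q^(1-alpha) = 0.2^6 * 0.4^-5 = 0.00625.
(1-p)^alpha * (1-q)^(1-alpha) = 0.8^6 * 0.6^-5 = 3.371193.
sum = 0.00625 + 3.371193 = 3.377443.
D = (1/5)*log(3.377443) = 0.2434

0.2434


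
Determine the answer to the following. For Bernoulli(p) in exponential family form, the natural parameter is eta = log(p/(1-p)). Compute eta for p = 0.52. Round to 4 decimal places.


Natural parameter for Bernoulli: eta = log(p/(1-p)).
p = 0.52, 1-p = 0.48.
p/(1-p) = 1.083333.
eta = log(1.083333) = 0.0800

0.0800


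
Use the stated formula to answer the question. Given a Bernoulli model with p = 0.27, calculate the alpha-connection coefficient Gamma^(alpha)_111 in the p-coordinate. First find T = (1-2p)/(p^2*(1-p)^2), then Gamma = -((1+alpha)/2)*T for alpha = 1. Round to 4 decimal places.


Skewness (Amari-Chentsov) tensor: T = (1-2p)/(p^2*(1-p)^2).
p = 0.27, 1-2p = 0.46, p^2 = 0.0729, (1-p)^2 = 0.5329.
T = 0.46/(0.0729 * 0.5329) = 11.840896.
In the p-coordinate, Gamma^(alpha) = Gamma^(0) - (alpha/2)*T with Gamma^(0) = (1/2)*g'(p) = -T/2,
so Gamma^(alpha) = -((1+alpha)/2)*T.
alpha = 1, -(1+alpha)/2 = -1.0.
Gamma = -1.0 * 11.840896 = -11.8409

-11.8409


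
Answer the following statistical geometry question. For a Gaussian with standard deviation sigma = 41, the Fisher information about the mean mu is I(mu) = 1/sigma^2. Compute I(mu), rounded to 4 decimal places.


The Fisher information for the mean of a normal distribution is I(mu) = 1/sigma^2.
sigma = 41, so sigma^2 = 1681.
I(mu) = 1/1681 = 0.0006

0.0006


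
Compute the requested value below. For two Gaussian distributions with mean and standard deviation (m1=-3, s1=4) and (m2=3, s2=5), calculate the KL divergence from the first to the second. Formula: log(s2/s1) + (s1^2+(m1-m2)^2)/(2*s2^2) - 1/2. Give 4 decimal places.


KL divergence between normal distributions:
KL = log(s2/s1) + (s1^2 + (m1-m2)^2)/(2*s2^2) - 1/2.
log(5/4) = 0.223144.
(4^2 + (-3-3)^2)/(2*5^2) = (16 + 36)/50 = 1.04.
KL = 0.223144 + 1.04 - 0.5 = 0.7631

0.7631


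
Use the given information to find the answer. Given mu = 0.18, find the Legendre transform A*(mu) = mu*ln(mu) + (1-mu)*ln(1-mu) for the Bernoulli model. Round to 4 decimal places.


Legendre transform for Bernoulli:
A*(mu) = mu*log(mu) + (1-mu)*log(1-mu).
mu = 0.18, 1-mu = 0.82.
mu*log(mu) = 0.18*log(0.18) = -0.308664.
(1-mu)*log(1-mu) = 0.82*log(0.82) = -0.16273.
A* = -0.308664 + -0.16273 = -0.4714

-0.4714


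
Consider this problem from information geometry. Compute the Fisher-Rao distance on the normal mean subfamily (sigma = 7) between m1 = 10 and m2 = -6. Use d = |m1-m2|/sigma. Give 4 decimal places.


On the fixed-variance normal subfamily, geodesic distance = |m1-m2|/sigma.
|10 - -6| = 16.
sigma = 7.
d = 16/7 = 2.2857

2.2857


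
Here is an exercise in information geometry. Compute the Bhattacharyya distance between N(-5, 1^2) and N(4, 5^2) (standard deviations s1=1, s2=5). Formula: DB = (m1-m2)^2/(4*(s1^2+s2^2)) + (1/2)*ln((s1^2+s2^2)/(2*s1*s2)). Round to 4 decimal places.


Bhattacharyya distance between two Gaussians:
DB = (m1-m2)^2/(4*(s1^2+s2^2)) + (1/2)*ln((s1^2+s2^2)/(2*s1*s2)).
(m1-m2)^2 = (-9)^2 = 81.
s1^2+s2^2 = 1 + 25 = 26.
term1 = 81/104 = 0.778846.
term2 = 0.5*ln(26/10.0) = 0.477756.
DB = 0.778846 + 0.477756 = 1.2566

1.2566


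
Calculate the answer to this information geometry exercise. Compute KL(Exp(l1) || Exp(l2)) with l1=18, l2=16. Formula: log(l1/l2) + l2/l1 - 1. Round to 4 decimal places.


KL divergence for exponential family:
KL = log(l1/l2) + l2/l1 - 1.
log(18/16) = 0.117783.
16/18 = 0.888889.
KL = 0.117783 + 0.888889 - 1 = 0.0067

0.0067


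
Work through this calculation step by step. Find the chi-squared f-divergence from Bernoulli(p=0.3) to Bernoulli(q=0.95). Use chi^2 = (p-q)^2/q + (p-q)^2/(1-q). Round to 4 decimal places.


Chi-squared divergence between Bernoulli distributions:
chi^2 = (p-q)^2/q + (p-q)^2/(1-q).
p = 0.3, q = 0.95, p-q = -0.65.
(p-q)^2 = 0.4225.
term1 = 0.4225/0.95 = 0.444737.
term2 = 0.4225/0.05 = 8.45.
chi^2 = 0.444737 + 8.45 = 8.8947

8.8947


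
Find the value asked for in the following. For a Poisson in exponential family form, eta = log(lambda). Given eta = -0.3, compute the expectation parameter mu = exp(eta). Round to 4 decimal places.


Expectation parameter for Poisson exponential family:
mu = exp(eta).
eta = -0.3.
mu = exp(-0.3) = 0.7408

0.7408


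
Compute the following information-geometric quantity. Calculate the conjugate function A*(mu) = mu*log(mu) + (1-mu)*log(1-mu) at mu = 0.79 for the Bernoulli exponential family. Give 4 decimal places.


Legendre transform for Bernoulli:
A*(mu) = mu*log(mu) + (1-mu)*log(1-mu).
mu = 0.79, 1-mu = 0.21.
mu*log(mu) = 0.79*log(0.79) = -0.186221.
(1-mu)*log(1-mu) = 0.21*log(0.21) = -0.327736.
A* = -0.186221 + -0.327736 = -0.5140

-0.5140


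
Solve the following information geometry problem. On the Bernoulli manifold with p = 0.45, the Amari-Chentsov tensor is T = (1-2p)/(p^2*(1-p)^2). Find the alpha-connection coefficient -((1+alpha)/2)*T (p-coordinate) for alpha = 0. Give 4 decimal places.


Skewness (Amari-Chentsov) tensor: T = (1-2p)/(p^2*(1-p)^2).
p = 0.45, 1-2p = 0.1, p^2 = 0.2025, (1-p)^2 = 0.3025.
T = 0.1/(0.2025 * 0.3025) = 1.632486.
In the p-coordinate, Gamma^(alpha) = Gamma^(0) - (alpha/2)*T with Gamma^(0) = (1/2)*g'(p) = -T/2,
so Gamma^(alpha) = -((1+alpha)/2)*T.
alpha = 0, -(1+alpha)/2 = -0.5.
Gamma = -0.5 * 1.632486 = -0.8162

-0.8162


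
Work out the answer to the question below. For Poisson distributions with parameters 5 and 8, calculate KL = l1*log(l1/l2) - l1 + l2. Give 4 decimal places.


KL divergence for Poisson:
KL = l1*log(l1/l2) - l1 + l2.
l1 = 5, l2 = 8.
log(5/8) = -0.470004.
l1*log(l1/l2) = 5 * -0.470004 = -2.350018.
KL = -2.350018 - 5 + 8 = 0.6500

0.6500


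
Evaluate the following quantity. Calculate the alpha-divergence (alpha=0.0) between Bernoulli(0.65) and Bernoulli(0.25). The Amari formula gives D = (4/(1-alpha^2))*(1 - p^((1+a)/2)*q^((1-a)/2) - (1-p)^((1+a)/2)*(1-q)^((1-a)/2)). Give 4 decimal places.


Amari alpha-divergence:
D = (4/(1-alpha^2))*(1 - p^((1+a)/2)*q^((1-a)/2) - (1-p)^((1+a)/2)*(1-q)^((1-a)/2)).
alpha = 0.0, p = 0.65, q = 0.25.
e1 = (1+alpha)/2 = 0.5, e2 = (1-alpha)/2 = 0.5.
t1 = p^e1 * q^e2 = 0.65^0.5 * 0.25^0.5 = 0.403113.
t2 = (1-p)^e1 * (1-q)^e2 = 0.35^0.5 * 0.75^0.5 = 0.512348.
4/(1-alpha^2) = 4.0.
D = 4.0*(1 - 0.403113 - 0.512348) = 0.3382

0.3382


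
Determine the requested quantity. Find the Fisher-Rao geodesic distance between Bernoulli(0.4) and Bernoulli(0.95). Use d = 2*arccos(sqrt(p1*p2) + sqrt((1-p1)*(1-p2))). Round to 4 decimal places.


Geodesic distance on Bernoulli manifold:
d(p1,p2) = 2*arccos(sqrt(p1*p2) + sqrt((1-p1)*(1-p2))).
sqrt(p1*p2) = sqrt(0.4*0.95) = 0.616441.
sqrt((1-p1)*(1-p2)) = sqrt(0.6*0.05) = 0.173205.
arg = 0.616441 + 0.173205 = 0.789646.
d = 2*arccos(0.789646) = 1.3211

1.3211


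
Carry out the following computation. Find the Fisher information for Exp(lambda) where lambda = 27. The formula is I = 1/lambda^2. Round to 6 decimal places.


Fisher information for exponential: I(lambda) = 1/lambda^2.
lambda = 27, lambda^2 = 729.
I = 1/729 = 0.001372

0.001372


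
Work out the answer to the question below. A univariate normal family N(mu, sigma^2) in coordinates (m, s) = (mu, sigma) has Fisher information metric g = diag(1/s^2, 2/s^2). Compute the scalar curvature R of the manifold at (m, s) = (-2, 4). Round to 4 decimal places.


The metric has the form g = (A dm^2 + B ds^2)/s^2 with A = 1, B = 2.
Substitute u = sqrt(A/B)*m: g = B*(du^2 + ds^2)/s^2, i.e. B times the
Poincare upper half-plane metric, which has constant Gaussian curvature -1.
Scaling a 2D metric by a constant c divides the Gaussian curvature by c,
so K = -1/B = -1/(2) = -0.5000 everywhere (the point (m, s) = (-2, 4) is irrelevant:
the curvature is constant).
Scalar curvature in dimension 2: R = 2K = -2/(2) = -1.0000.

-1.0000


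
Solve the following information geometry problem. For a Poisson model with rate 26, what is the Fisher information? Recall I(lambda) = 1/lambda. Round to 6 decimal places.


Fisher information for Poisson: I(lambda) = 1/lambda.
lambda = 26.
I(lambda) = 1/26 = 0.038462

0.038462


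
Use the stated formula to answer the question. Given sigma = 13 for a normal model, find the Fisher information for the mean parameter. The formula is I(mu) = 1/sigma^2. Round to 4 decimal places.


The Fisher information for the mean of a normal distribution is I(mu) = 1/sigma^2.
sigma = 13, so sigma^2 = 169.
I(mu) = 1/169 = 0.0059

0.0059


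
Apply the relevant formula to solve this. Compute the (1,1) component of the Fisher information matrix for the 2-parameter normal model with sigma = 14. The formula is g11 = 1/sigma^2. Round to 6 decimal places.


For the 2-parameter normal family, the Fisher metric has:
  g11 = 1/sigma^2, g22 = 2/sigma^2.
sigma = 14, sigma^2 = 196.
g11 = 0.005102

0.005102


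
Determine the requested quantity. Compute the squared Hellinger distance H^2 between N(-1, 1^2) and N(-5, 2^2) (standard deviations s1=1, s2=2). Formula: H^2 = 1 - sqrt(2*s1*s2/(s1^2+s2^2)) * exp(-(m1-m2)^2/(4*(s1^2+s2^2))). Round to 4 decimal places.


Squared Hellinger distance for Gaussians:
H^2 = 1 - sqrt(2*s1*s2/(s1^2+s2^2)) * exp(-(m1-m2)^2/(4*(s1^2+s2^2))).
s1^2 = 1, s2^2 = 4, s1^2+s2^2 = 5.
sqrt(2*1*2/(5)) = 0.894427.
(m1-m2)^2 = (4)^2 = 16.
exp(-16/(4*5)) = exp(-0.8) = 0.449329.
H^2 = 1 - 0.894427*0.449329 = 0.5981

0.5981


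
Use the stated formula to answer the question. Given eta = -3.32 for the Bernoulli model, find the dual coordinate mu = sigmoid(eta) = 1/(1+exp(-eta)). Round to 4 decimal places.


Dual coordinate (expectation parameter) for Bernoulli:
mu = 1/(1+exp(-eta)).
eta = -3.32.
exp(-eta) = exp(3.32) = 27.660351.
mu = 1/(1+27.660351) = 0.0349

0.0349


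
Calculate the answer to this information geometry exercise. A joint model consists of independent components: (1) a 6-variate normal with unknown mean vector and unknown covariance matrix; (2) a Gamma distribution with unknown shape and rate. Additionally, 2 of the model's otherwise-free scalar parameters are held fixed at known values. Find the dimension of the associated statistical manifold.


The dimension of a statistical manifold equals the number of free
(independent) real parameters of the model. For a product of independent
blocks the parameter counts add.
- 6-variate normal: 6 (mean) + 6*7/2 = 21 (symmetric covariance) = 27.
- Gamma (shape, rate): 2.
Total = 27 + 2 = 29.
2 parameter(s) fixed at known values: 29 - 2 = 27.
Dimension = 27

27


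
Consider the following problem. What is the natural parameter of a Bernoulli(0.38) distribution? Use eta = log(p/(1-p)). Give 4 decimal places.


Natural parameter for Bernoulli: eta = log(p/(1-p)).
p = 0.38, 1-p = 0.62.
p/(1-p) = 0.612903.
eta = log(0.612903) = -0.4895

-0.4895


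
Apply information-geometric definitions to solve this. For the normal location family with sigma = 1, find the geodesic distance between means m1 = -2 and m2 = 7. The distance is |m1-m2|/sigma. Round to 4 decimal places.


On the fixed-variance normal subfamily, geodesic distance = |m1-m2|/sigma.
|-2 - 7| = 9.
sigma = 1.
d = 9/1 = 9.0000

9.0000


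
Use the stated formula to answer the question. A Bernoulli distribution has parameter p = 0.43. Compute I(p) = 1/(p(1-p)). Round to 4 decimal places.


For Bernoulli(p), Fisher information is I(p) = 1/(p*(1-p)).
p = 0.43, 1-p = 0.57.
p*(1-p) = 0.2451.
I(p) = 1/0.2451 = 4.0800

4.0800


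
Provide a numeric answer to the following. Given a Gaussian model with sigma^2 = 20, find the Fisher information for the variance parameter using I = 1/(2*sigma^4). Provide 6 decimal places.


Fisher information for variance: I(sigma^2) = 1/(2*sigma^4).
sigma^2 = 20, so sigma^4 = 400.
I = 1/(2*400) = 1/800 = 0.001250

0.001250


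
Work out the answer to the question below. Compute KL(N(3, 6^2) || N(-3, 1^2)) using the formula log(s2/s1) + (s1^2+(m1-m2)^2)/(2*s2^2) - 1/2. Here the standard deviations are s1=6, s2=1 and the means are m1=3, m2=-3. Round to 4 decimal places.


KL divergence between normal distributions:
KL = log(s2/s1) + (s1^2 + (m1-m2)^2)/(2*s2^2) - 1/2.
log(1/6) = -1.791759.
(6^2 + (3--3)^2)/(2*1^2) = (36 + 36)/2 = 36.0.
KL = -1.791759 + 36.0 - 0.5 = 33.7082

33.7082


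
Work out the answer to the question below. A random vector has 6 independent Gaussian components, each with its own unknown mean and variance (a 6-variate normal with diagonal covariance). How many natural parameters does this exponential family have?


Exponential family dimension calculation:
Each univariate normal has two natural parameters (mu/sigma^2 and -1/(2 sigma^2)).
With 6 independent components, dim = 2 * 6 = 12.

12


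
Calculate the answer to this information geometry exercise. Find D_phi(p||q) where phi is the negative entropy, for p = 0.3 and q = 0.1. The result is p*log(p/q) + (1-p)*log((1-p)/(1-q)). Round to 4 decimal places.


Bregman divergence with negative entropy generator:
D = p*log(p/q) + (1-p)*log((1-p)/(1-q)).
p = 0.3, q = 0.1.
p*log(p/q) = 0.3*log(0.3/0.1) = 0.329584.
(1-p)*log((1-p)/(1-q)) = 0.7*log(0.7/0.9) = -0.17592.
D = 0.329584 + -0.17592 = 0.1537

0.1537


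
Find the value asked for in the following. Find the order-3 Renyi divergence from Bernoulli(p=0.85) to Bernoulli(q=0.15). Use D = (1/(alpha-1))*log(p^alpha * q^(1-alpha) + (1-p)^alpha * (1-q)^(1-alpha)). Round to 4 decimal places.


Renyi divergence of order alpha between Bernoulli distributions:
D = (1/(alpha-1))*log(p^alpha * q^(1-alpha) + (1-p)^alpha * (1-q)^(1-alpha)).
alpha = 3, p = 0.85, q = 0.15.
p^alpha * q^(1-alpha) = 0.85^3 * 0.15^-2 = 27.294444.
(1-p)^alpha * (1-q)^(1-alpha) = 0.15^3 * 0.85^-2 = 0.004671.
sum = 27.294444 + 0.004671 = 27.299116.
D = (1/2)*log(27.299116) = 1.6534

1.6534


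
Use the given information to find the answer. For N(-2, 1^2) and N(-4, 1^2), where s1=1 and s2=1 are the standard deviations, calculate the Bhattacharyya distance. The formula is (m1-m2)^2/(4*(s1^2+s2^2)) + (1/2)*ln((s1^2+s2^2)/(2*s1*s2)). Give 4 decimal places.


Bhattacharyya distance between two Gaussians:
DB = (m1-m2)^2/(4*(s1^2+s2^2)) + (1/2)*ln((s1^2+s2^2)/(2*s1*s2)).
(m1-m2)^2 = (2)^2 = 4.
s1^2+s2^2 = 1 + 1 = 2.
term1 = 4/8 = 0.5.
term2 = 0.5*ln(2/2.0) = 0.0.
DB = 0.5 + 0.0 = 0.5000

0.5000


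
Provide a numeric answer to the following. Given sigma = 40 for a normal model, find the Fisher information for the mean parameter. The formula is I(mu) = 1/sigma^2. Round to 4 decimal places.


The Fisher information for the mean of a normal distribution is I(mu) = 1/sigma^2.
sigma = 40, so sigma^2 = 1600.
I(mu) = 1/1600 = 0.0006

0.0006


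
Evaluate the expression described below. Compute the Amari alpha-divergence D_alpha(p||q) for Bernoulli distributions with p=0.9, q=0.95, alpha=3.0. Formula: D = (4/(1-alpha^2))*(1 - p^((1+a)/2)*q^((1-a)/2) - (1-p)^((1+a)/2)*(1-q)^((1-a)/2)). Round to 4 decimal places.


Amari alpha-divergence:
D = (4/(1-alpha^2))*(1 - p^((1+a)/2)*q^((1-a)/2) - (1-p)^((1+a)/2)*(1-q)^((1-a)/2)).
alpha = 3.0, p = 0.9, q = 0.95.
e1 = (1+alpha)/2 = 2.0, e2 = (1-alpha)/2 = -1.0.
t1 = p^e1 * q^e2 = 0.9^2.0 * 0.95^-1.0 = 0.852632.
t2 = (1-p)^e1 * (1-q)^e2 = 0.1^2.0 * 0.05^-1.0 = 0.2.
4/(1-alpha^2) = -0.5.
D = -0.5*(1 - 0.852632 - 0.2) = 0.0263

0.0263


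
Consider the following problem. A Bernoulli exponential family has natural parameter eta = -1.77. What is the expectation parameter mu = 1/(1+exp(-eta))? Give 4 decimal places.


Dual coordinate (expectation parameter) for Bernoulli:
mu = 1/(1+exp(-eta)).
eta = -1.77.
exp(-eta) = exp(1.77) = 5.870853.
mu = 1/(1+5.870853) = 0.1455

0.1455
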